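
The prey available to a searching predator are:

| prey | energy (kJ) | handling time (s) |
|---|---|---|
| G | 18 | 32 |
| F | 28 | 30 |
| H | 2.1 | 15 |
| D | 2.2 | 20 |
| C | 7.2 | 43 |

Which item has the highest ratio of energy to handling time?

F

In descending order of E/h:
F: 28/30 = 0.933 kJ/s
G: 18/32 = 0.562 kJ/s
C: 7.2/43 = 0.167 kJ/s
H: 2.1/15 = 0.14 kJ/s
D: 2.2/20 = 0.11 kJ/s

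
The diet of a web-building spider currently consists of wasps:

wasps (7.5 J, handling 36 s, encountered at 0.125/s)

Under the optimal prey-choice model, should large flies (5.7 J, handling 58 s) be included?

No

Intake rate on the current diet: R = (0.125×7.5) / (1 + 0.125×36) = 0.9375/5.5 = 0.1705 J/s.
large flies: E/h = 5.7/58 = 0.09828 J/s.
Since 0.09828 < R, time spent handling large flies is better spent searching.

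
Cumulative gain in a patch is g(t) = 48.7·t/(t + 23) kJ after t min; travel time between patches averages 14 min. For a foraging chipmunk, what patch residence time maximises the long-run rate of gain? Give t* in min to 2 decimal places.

17.94 min

Optimal t* satisfies g'(t*) = g(t*)/(T + t*).
g'(t) = 48.7·23/(t + 23)². Setting 48.7·23/(t+23)² = 48.7t/[(t+23)(14+t)] gives 23(14+t) = t(t+23), so t² = 23×14 = 322.
t* = √322 = 17.94 min.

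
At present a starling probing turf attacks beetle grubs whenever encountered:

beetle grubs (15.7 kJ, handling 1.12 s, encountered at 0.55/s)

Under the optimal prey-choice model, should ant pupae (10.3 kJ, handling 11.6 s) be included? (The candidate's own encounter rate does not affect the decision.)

Current rate: (0.55×15.7)/(1 + 0.55×1.12) = 5.343 kJ/s.
ant pupae: E/h = 10.3/11.6 = 0.8879 kJ/s.
Since 0.8879 < R, time spent handling ant pupae is better spent searching.

No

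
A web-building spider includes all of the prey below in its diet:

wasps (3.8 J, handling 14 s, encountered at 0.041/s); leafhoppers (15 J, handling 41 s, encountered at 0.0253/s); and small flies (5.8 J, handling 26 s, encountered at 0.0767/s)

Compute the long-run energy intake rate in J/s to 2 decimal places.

R = Σλ_iE_i / (1 + Σλ_ih_i)
Numerator: 0.041×3.8 + 0.0253×15 + 0.0767×5.8 = 0.9802
Denominator: 1 + 0.041×14 + 0.0253×41 + 0.0767×26 = 4.606
R = 0.9802/4.606 = 0.2128 J/s

0.21 J/s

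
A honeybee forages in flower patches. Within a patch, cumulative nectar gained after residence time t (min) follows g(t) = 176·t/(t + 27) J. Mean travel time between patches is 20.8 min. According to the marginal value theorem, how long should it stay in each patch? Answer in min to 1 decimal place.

Maximise g(t)/(T+t): set derivative to zero → g'(t)(T+t) = g(t).
g'(t) = 176·27/(t + 27)². Setting 176·27/(t+27)² = 176t/[(t+27)(20.8+t)] gives 27(20.8+t) = t(t+27), so t² = 27×20.8 = 561.6.
t* = √561.6 = 23.7 min.

23.7 min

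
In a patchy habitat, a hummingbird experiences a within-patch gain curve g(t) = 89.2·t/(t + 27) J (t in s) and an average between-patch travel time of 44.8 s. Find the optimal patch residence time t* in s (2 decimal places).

Optimal t* satisfies g'(t*) = g(t*)/(T + t*).
g'(t) = 89.2·27/(t + 27)². Setting 89.2·27/(t+27)² = 89.2t/[(t+27)(44.8+t)] gives 27(44.8+t) = t(t+27), so t² = 27×44.8 = 1210.
t* = √1210 = 34.78 s.

34.78 s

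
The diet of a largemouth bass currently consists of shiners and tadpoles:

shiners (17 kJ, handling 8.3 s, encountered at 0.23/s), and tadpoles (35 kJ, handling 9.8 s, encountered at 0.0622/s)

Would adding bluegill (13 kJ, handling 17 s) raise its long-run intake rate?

No

On shiners and tadpoles alone, R = ΣλE/(1+Σλh) = 6.087/3.519 = 1.73 kJ/s.
bluegill: E/h = 13/17 = 0.7647 kJ/s.
Since 0.7647 < R, time spent handling bluegill is better spent searching.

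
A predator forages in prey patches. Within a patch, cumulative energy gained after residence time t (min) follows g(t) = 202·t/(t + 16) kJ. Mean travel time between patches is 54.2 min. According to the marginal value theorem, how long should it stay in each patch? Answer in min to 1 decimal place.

29.4 min

Maximise g(t)/(T+t): set derivative to zero → g'(t)(T+t) = g(t).
g'(t) = 202·16/(t + 16)². Setting 202·16/(t+16)² = 202t/[(t+16)(54.2+t)] gives 16(54.2+t) = t(t+16), so t² = 16×54.2 = 867.2.
t* = √867.2 = 29.45 min.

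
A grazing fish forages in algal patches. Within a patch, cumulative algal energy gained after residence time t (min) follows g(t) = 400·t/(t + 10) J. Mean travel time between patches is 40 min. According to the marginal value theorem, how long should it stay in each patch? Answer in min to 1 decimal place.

Maximise g(t)/(T+t): set derivative to zero → g'(t)(T+t) = g(t).
g'(t) = 400·10/(t + 10)². Setting 400·10/(t+10)² = 400t/[(t+10)(40+t)] gives 10(40+t) = t(t+10), so t² = 10×40 = 400.
t* = √400 = 20 min.

20.0 min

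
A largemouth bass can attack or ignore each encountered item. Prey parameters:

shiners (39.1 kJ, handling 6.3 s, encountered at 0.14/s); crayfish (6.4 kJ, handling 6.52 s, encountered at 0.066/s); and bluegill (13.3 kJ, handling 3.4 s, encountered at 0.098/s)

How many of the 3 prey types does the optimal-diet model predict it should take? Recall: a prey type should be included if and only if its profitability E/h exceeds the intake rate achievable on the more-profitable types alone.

Rank by E/h (kJ/s): shiners 6.21, bluegill 3.91, crayfish 0.982. Include each in turn until the next type's E/h falls below the running intake rate.
Rate on top 1: 2.909. bluegill: 3.91 > 2.909 → include.
Rate on top 2: 3.059. crayfish: 0.982 < 3.059 → exclude; stop.
Optimal diet: shiners, bluegill — 2 of 3 types.

2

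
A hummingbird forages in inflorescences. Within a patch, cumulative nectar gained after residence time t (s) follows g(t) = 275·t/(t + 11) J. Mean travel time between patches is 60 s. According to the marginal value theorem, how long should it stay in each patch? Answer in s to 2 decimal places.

25.69 s

Maximise g(t)/(T+t): set derivative to zero → g'(t)(T+t) = g(t).
g'(t) = 275·11/(t + 11)². Setting 275·11/(t+11)² = 275t/[(t+11)(60+t)] gives 11(60+t) = t(t+11), so t² = 11×60 = 660.
t* = √660 = 25.69 s.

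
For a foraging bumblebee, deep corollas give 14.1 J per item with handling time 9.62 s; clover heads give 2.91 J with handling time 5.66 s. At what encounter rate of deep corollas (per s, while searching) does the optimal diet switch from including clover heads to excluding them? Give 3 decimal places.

At the threshold, the rate on deep corollas alone equals the profitability of clover heads: λ·14.1/(1 + λ·9.62) = 2.91/5.66 = 0.5141.
Rearranging, λ(14.1 − 0.5141×9.62) = 0.5141, so λ = 0.5141/9.154 = 0.05616 per s.

0.056 per s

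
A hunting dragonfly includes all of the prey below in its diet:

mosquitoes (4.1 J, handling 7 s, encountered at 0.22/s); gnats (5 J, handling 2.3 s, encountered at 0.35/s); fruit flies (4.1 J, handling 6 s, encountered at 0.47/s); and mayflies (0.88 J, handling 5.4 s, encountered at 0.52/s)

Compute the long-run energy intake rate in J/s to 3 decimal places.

R = Σλ_iE_i / (1 + Σλ_ih_i)
Numerator: 0.22×4.1 + 0.35×5 + 0.47×4.1 + 0.52×0.88 = 5.037
Denominator: 1 + 0.22×7 + 0.35×2.3 + 0.47×6 + 0.52×5.4 = 8.973
R = 5.037/8.973 = 0.5613 J/s

0.561 J/s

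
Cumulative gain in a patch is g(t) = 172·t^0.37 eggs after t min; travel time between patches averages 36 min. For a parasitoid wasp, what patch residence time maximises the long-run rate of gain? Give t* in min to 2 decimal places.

21.14 min

Maximise g(t)/(T+t): set derivative to zero → g'(t)(T+t) = g(t).
g'(t) = 0.37·172·t^-0.63. Setting 0.37·172·t^-0.63 = 172·t^0.37/(36+t) gives 0.37(36+t) = t, so 0.63·t = 0.37×36.
t* = 0.37×36/0.63 = 21.14 min.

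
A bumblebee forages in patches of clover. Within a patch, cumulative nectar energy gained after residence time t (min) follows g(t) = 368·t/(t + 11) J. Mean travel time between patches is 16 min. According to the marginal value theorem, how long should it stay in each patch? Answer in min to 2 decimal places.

13.27 min

Optimal t* satisfies g'(t*) = g(t*)/(T + t*).
g'(t) = 368·11/(t + 11)². Setting 368·11/(t+11)² = 368t/[(t+11)(16+t)] gives 11(16+t) = t(t+11), so t² = 11×16 = 176.
t* = √176 = 13.27 min.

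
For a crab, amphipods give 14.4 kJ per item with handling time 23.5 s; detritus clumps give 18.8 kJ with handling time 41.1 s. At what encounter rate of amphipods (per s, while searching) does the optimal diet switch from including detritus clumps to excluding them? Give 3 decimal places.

At the threshold, the rate on amphipods alone equals the profitability of detritus clumps: λ·14.4/(1 + λ·23.5) = 18.8/41.1 = 0.4574.
Rearranging, λ(14.4 − 0.4574×23.5) = 0.4574, so λ = 0.4574/3.651 = 0.1253 per s.

0.125 per s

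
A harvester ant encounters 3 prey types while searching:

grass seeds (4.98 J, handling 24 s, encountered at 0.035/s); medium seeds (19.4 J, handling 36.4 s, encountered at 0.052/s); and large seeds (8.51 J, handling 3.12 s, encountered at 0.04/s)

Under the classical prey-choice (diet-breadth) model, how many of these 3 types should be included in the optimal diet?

Rank by E/h (J/s): large seeds 2.73, medium seeds 0.533, grass seeds 0.208. Include each in turn until the next type's E/h falls below the running intake rate.
Rate on top 1: 0.3026. medium seeds: 0.533 > 0.3026 → include.
Rate on top 2: 0.4471. grass seeds: 0.208 < 0.4471 → exclude; stop.
Optimal diet: large seeds, medium seeds — 2 of 3 types.

2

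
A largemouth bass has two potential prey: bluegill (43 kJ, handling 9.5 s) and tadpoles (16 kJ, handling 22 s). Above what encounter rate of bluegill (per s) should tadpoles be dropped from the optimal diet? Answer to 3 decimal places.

The zero-one rule: include tadpoles iff E₂/h₂ > λE₁/(1+λh₁). Equality gives the switch point.
λE₁h₂ = E₂ + λE₂h₁ ⇒ λ = E₂/(E₁h₂ − E₂h₁) = 16/(946 − 152) = 0.02015 per s.

0.020 per s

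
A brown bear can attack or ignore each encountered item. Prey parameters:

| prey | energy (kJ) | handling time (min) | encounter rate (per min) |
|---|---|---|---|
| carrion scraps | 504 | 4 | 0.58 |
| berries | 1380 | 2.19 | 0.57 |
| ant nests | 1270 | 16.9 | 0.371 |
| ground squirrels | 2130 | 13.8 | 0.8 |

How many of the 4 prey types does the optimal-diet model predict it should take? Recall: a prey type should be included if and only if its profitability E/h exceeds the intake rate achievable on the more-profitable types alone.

Rank by E/h (kJ/min): berries 630, ground squirrels 154, carrion scraps 126, ant nests 75.1. Include each in turn until the next type's E/h falls below the running intake rate.
Rate on top 1: 349.9. ground squirrels: 154 < 349.9 → exclude; stop.
Optimal diet: berries — 1 of 4 types.

1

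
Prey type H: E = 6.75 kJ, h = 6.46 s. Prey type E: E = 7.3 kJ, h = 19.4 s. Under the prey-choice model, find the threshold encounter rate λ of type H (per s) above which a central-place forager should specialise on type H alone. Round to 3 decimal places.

0.087 per s

Drop type E once their profitability E₂/h₂ falls below the rate achievable on type H alone: E₂/h₂ = λE₁/(1 + λh₁).
Solve for λ: λE₁h₂ = E₂(1 + λh₁) → λ(E₁h₂ − E₂h₁) = E₂ → λ = E₂/(E₁h₂ − E₂h₁).
λ = 7.3/(6.75×19.4 − 7.3×6.46) = 7.3/83.79 = 0.08712 per s.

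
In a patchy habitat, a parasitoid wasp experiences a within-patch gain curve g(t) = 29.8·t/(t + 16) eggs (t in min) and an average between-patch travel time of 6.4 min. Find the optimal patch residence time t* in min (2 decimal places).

Optimal t* satisfies g'(t*) = g(t*)/(T + t*).
g'(t) = 29.8·16/(t + 16)². Setting 29.8·16/(t+16)² = 29.8t/[(t+16)(6.4+t)] gives 16(6.4+t) = t(t+16), so t² = 16×6.4 = 102.4.
t* = √102.4 = 10.12 min.

10.12 min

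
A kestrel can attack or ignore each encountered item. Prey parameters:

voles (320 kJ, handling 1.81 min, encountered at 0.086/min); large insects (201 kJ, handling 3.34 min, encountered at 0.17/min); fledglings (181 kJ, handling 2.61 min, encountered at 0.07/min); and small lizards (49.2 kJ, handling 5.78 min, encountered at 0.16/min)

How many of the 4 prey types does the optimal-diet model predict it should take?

Rank by E/h (kJ/min): voles 177, fledglings 69.3, large insects 60.2, small lizards 8.51. Include each in turn until the next type's E/h falls below the running intake rate.
Rate on top 1: 23.81. fledglings: 69.3 > 23.81 → include.
Rate on top 2: 30.03. large insects: 60.2 > 30.03 → include.
Rate on top 3: 39.01. small lizards: 8.51 < 39.01 → exclude; stop.
Optimal diet: voles, fledglings, large insects — 3 of 4 types.

3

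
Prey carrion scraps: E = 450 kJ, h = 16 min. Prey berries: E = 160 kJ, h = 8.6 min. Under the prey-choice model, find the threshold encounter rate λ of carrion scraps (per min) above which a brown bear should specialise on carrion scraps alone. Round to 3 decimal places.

0.122 per min

The zero-one rule: include berries iff E₂/h₂ > λE₁/(1+λh₁). Equality gives the switch point.
λE₁h₂ = E₂ + λE₂h₁ ⇒ λ = E₂/(E₁h₂ − E₂h₁) = 160/(3870 − 2560) = 0.1221 per min.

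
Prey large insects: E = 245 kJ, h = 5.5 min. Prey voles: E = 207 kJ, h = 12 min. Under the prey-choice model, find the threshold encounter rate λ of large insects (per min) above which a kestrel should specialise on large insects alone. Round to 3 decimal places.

At the threshold, the rate on large insects alone equals the profitability of voles: λ·245/(1 + λ·5.5) = 207/12 = 17.25.
Rearranging, λ(245 − 17.25×5.5) = 17.25, so λ = 17.25/150.1 = 0.1149 per min.

0.115 per min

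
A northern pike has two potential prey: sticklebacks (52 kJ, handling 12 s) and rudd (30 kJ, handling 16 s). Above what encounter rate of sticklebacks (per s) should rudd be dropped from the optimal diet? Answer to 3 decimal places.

0.064 per s

The zero-one rule: include rudd iff E₂/h₂ > λE₁/(1+λh₁). Equality gives the switch point.
λE₁h₂ = E₂ + λE₂h₁ ⇒ λ = E₂/(E₁h₂ − E₂h₁) = 30/(832 − 360) = 0.06356 per s.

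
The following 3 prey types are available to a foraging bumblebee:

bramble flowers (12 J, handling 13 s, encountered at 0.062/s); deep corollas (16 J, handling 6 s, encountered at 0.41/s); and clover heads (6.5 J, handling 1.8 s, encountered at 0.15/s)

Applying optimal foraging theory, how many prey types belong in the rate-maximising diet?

2

Rank by E/h (J/s): clover heads 3.61, deep corollas 2.67, bramble flowers 0.923. Include each in turn until the next type's E/h falls below the running intake rate.
Rate on top 1: 0.7677. deep corollas: 2.67 > 0.7677 → include.
Rate on top 2: 2.02. bramble flowers: 0.923 < 2.02 → exclude; stop.
Optimal diet: clover heads, deep corollas — 2 of 3 types.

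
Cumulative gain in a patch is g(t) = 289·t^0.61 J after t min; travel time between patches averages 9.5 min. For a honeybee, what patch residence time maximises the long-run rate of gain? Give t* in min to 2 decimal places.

By the marginal value theorem, leave when the instantaneous gain rate g'(t) equals the habitat-wide average g(t)/(T + t).
g'(t) = 0.61·289·t^-0.39. Setting 0.61·289·t^-0.39 = 289·t^0.61/(9.5+t) gives 0.61(9.5+t) = t, so 0.39·t = 0.61×9.5.
t* = 0.61×9.5/0.39 = 14.86 min.

14.86 min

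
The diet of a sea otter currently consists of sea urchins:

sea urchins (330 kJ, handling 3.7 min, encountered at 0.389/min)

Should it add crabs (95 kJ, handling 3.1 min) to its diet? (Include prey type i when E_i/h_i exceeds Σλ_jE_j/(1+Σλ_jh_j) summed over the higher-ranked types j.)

On sea urchins alone, R = ΣλE/(1+Σλh) = 128.4/2.439 = 52.63 kJ/min.
Profitability of crabs: 95/3.1 = 30.65 kJ/min.
Since 30.65 < R, time spent handling crabs is better spent searching.

No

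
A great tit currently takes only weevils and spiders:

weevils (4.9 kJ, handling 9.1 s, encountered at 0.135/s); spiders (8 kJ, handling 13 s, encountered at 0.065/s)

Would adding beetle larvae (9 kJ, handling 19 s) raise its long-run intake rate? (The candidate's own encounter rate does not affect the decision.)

On weevils and spiders alone, R = ΣλE/(1+Σλh) = 1.182/3.074 = 0.3844 kJ/s.
Profitability of beetle larvae: 9/19 = 0.4737 kJ/s.
0.4737 > 0.3844, so adding beetle larvae raises the average — include it.

Yes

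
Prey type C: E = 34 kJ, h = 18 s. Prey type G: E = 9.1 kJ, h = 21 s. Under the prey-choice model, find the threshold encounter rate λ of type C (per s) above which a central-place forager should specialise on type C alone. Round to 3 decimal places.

0.017 per s

Drop type G once their profitability E₂/h₂ falls below the rate achievable on type C alone: E₂/h₂ = λE₁/(1 + λh₁).
Solve for λ: λE₁h₂ = E₂(1 + λh₁) → λ(E₁h₂ − E₂h₁) = E₂ → λ = E₂/(E₁h₂ − E₂h₁).
λ = 9.1/(34×21 − 9.1×18) = 9.1/550.2 = 0.01654 per s.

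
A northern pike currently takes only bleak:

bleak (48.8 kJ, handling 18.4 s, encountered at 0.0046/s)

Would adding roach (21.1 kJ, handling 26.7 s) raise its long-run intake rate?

Yes

Current rate: (0.0046×48.8)/(1 + 0.0046×18.4) = 0.207 kJ/s.
Profitability of roach: 21.1/26.7 = 0.7903 kJ/s.
Since 0.7903 > R, including roach increases the long-run rate.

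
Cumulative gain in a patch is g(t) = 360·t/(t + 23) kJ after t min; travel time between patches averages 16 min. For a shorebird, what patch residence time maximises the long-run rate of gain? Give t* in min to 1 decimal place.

19.2 min

Maximise g(t)/(T+t): set derivative to zero → g'(t)(T+t) = g(t).
g'(t) = 360·23/(t + 23)². Setting 360·23/(t+23)² = 360t/[(t+23)(16+t)] gives 23(16+t) = t(t+23), so t² = 23×16 = 368.
t* = √368 = 19.18 min.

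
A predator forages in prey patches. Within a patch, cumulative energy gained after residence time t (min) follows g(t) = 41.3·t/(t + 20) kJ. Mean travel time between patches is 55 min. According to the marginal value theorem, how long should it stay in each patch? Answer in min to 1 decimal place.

33.2 min

By the marginal value theorem, leave when the instantaneous gain rate g'(t) equals the habitat-wide average g(t)/(T + t).
g'(t) = 41.3·20/(t + 20)². Setting 41.3·20/(t+20)² = 41.3t/[(t+20)(55+t)] gives 20(55+t) = t(t+20), so t² = 20×55 = 1100.
t* = √1100 = 33.17 min.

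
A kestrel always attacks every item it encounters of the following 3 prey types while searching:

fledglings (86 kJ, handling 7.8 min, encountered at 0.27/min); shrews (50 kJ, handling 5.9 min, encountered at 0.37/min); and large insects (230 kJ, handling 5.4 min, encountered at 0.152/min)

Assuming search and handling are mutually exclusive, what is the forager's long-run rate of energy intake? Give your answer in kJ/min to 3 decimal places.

R = (0.27×86 + 0.37×50 + 0.152×230) / (1 + 0.27×7.8 + 0.37×5.9 + 0.152×5.4) = 76.68/6.11 = 12.55 kJ/min.

12.550 kJ/min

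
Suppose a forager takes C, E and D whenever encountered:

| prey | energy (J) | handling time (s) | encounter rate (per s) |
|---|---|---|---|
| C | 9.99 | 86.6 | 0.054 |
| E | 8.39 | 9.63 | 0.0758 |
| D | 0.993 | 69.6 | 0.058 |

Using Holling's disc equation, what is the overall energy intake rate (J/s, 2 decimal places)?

Energy encountered per unit search time: 0.054×9.99 + 0.0758×8.39 + 0.058×0.993 = 1.233 J/s.
Handling time per unit search time: 0.054×86.6 + 0.0758×9.63 + 0.058×69.6 = 9.443.
Rate = 1.233/(1 + 9.443) = 0.1181 J/s.

0.12 J/s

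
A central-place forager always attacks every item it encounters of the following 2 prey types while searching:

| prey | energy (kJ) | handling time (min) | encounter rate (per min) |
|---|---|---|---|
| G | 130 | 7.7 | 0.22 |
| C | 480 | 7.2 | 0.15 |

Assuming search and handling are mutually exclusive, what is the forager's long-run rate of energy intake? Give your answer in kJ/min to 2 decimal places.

26.66 kJ/min

Energy encountered per unit search time: 0.22×130 + 0.15×480 = 100.6 kJ/min.
Handling time per unit search time: 0.22×7.7 + 0.15×7.2 = 2.774.
Rate = 100.6/(1 + 2.774) = 26.66 kJ/min.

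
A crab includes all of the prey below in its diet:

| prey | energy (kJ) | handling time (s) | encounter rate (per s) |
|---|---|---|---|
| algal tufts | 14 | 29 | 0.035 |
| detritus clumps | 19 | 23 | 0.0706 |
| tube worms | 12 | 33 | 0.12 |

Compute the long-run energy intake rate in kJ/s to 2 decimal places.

0.43 kJ/s

R = Σλ_iE_i / (1 + Σλ_ih_i)
Numerator: 0.035×14 + 0.0706×19 + 0.12×12 = 3.271
Denominator: 1 + 0.035×29 + 0.0706×23 + 0.12×33 = 7.599
R = 3.271/7.599 = 0.4305 kJ/s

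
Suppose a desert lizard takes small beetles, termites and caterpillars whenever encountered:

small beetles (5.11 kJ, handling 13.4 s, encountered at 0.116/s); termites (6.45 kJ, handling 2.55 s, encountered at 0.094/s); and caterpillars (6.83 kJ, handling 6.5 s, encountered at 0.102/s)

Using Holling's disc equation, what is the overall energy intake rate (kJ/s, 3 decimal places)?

R = (0.116×5.11 + 0.094×6.45 + 0.102×6.83) / (1 + 0.116×13.4 + 0.094×2.55 + 0.102×6.5) = 1.896/3.457 = 0.5484 kJ/s.

0.548 kJ/s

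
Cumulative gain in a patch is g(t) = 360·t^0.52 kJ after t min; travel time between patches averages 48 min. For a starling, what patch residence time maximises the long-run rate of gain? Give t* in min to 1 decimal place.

Maximise g(t)/(T+t): set derivative to zero → g'(t)(T+t) = g(t).
g'(t) = 0.52·360·t^-0.48. Setting 0.52·360·t^-0.48 = 360·t^0.52/(48+t) gives 0.52(48+t) = t, so 0.48·t = 0.52×48.
t* = 0.52×48/0.48 = 52 min.

52.0 min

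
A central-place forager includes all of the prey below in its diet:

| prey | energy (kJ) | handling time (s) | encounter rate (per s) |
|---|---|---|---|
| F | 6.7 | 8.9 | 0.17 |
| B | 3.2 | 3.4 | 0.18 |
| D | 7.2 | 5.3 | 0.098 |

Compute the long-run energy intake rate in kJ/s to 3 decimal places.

R = Σλ_iE_i / (1 + Σλ_ih_i)
Numerator: 0.17×6.7 + 0.18×3.2 + 0.098×7.2 = 2.421
Denominator: 1 + 0.17×8.9 + 0.18×3.4 + 0.098×5.3 = 3.644
R = 2.421/3.644 = 0.6642 kJ/s

0.664 kJ/s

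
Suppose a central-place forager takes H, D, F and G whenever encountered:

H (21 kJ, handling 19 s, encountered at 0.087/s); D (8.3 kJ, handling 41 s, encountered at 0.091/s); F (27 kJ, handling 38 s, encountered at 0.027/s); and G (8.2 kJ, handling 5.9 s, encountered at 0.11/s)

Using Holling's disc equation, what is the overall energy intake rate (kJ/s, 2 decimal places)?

R = (0.087×21 + 0.091×8.3 + 0.027×27 + 0.11×8.2) / (1 + 0.087×19 + 0.091×41 + 0.027×38 + 0.11×5.9) = 4.213/8.059 = 0.5228 kJ/s.

0.52 kJ/s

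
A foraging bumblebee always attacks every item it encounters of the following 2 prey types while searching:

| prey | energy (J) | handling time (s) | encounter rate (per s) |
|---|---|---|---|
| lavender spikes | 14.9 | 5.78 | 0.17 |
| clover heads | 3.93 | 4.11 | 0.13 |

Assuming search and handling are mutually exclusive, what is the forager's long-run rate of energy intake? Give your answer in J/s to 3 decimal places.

R = Σλ_iE_i / (1 + Σλ_ih_i)
Numerator: 0.17×14.9 + 0.13×3.93 = 3.044
Denominator: 1 + 0.17×5.78 + 0.13×4.11 = 2.517
R = 3.044/2.517 = 1.209 J/s

1.209 J/s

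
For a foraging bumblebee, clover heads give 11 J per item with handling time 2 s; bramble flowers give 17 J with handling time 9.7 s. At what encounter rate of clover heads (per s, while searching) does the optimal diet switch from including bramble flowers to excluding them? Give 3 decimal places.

At the threshold, the rate on clover heads alone equals the profitability of bramble flowers: λ·11/(1 + λ·2) = 17/9.7 = 1.753.
Rearranging, λ(11 − 1.753×2) = 1.753, so λ = 1.753/7.495 = 0.2338 per s.

0.234 per s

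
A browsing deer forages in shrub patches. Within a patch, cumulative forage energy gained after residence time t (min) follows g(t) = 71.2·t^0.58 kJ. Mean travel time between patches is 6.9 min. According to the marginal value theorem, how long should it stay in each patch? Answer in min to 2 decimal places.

By the marginal value theorem, leave when the instantaneous gain rate g'(t) equals the habitat-wide average g(t)/(T + t).
g'(t) = 0.58·71.2·t^-0.42. Setting 0.58·71.2·t^-0.42 = 71.2·t^0.58/(6.9+t) gives 0.58(6.9+t) = t, so 0.42·t = 0.58×6.9.
t* = 0.58×6.9/0.42 = 9.529 min.

9.53 min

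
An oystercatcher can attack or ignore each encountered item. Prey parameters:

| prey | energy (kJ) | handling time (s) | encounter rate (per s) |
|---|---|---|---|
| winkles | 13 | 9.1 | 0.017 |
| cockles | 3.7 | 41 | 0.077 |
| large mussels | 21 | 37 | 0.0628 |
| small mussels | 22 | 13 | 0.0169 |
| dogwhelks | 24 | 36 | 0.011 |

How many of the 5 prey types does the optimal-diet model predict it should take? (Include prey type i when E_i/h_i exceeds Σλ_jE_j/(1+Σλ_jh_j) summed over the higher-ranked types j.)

4

Rank by E/h (kJ/s): small mussels 1.69, winkles 1.43, dogwhelks 0.667, large mussels 0.568, cockles 0.0902. Include each in turn until the next type's E/h falls below the running intake rate.
Rate on top 1: 0.3048. winkles: 1.43 > 0.3048 → include.
Rate on top 2: 0.4313. dogwhelks: 0.667 > 0.4313 → include.
Rate on top 3: 0.484. large mussels: 0.568 > 0.484 → include.
Rate on top 4: 0.5314. cockles: 0.0902 < 0.5314 → exclude; stop.
Optimal diet: small mussels, winkles, dogwhelks, large mussels — 4 of 5 types.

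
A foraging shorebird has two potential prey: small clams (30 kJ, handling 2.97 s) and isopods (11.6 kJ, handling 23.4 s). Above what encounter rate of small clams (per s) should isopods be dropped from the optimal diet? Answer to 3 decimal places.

0.017 per s

At the threshold, the rate on small clams alone equals the profitability of isopods: λ·30/(1 + λ·2.97) = 11.6/23.4 = 0.4957.
Rearranging, λ(30 − 0.4957×2.97) = 0.4957, so λ = 0.4957/28.53 = 0.01738 per s.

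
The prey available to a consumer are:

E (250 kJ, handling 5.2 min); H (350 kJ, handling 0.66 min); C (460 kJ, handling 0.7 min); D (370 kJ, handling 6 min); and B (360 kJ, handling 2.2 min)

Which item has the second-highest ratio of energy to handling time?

H

In descending order of E/h:
C: 460/0.7 = 657 kJ/min
H: 350/0.66 = 530 kJ/min
B: 360/2.2 = 164 kJ/min
D: 370/6 = 61.7 kJ/min
E: 250/5.2 = 48.1 kJ/min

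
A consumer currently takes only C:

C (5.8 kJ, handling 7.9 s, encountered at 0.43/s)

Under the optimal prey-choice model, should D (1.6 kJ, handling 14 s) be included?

No

On C alone, R = ΣλE/(1+Σλh) = 2.494/4.397 = 0.5672 kJ/s.
D: E/h = 1.6/14 = 0.1143 kJ/s.
Since 0.1143 < R, time spent handling D is better spent searching.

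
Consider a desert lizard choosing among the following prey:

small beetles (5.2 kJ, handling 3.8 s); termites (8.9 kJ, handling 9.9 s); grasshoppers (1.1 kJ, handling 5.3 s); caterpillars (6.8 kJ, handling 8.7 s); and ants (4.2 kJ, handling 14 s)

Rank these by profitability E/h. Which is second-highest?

termites

Profitability E/h (kJ/s): small beetles = 5.2/3.8 = 1.37, termites = 8.9/9.9 = 0.899, grasshoppers = 1.1/5.3 = 0.208, caterpillars = 6.8/8.7 = 0.782, ants = 4.2/14 = 0.3.
Ranked: small beetles > termites > caterpillars > ants > grasshoppers.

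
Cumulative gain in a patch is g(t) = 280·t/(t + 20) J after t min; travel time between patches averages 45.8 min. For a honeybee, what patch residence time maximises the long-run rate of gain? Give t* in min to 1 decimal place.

30.3 min

Optimal t* satisfies g'(t*) = g(t*)/(T + t*).
g'(t) = 280·20/(t + 20)². Setting 280·20/(t+20)² = 280t/[(t+20)(45.8+t)] gives 20(45.8+t) = t(t+20), so t² = 20×45.8 = 916.
t* = √916 = 30.27 min.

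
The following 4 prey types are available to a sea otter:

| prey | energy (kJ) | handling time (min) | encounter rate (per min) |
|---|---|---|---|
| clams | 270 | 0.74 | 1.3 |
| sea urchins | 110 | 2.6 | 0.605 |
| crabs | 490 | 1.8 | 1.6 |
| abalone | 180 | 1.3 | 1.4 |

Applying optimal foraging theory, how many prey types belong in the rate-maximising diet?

Rank by E/h (kJ/min): clams 365, crabs 272, abalone 138, sea urchins 42.3. Include each in turn until the next type's E/h falls below the running intake rate.
Rate on top 1: 178.9. crabs: 272 > 178.9 → include.
Rate on top 2: 234.4. abalone: 138 < 234.4 → exclude; stop.
Optimal diet: clams, crabs — 2 of 4 types.

2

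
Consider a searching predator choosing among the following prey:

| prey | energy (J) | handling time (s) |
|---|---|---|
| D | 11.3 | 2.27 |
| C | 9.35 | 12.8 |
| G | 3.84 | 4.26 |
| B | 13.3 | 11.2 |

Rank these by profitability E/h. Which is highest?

D

In descending order of E/h:
D: 11.3/2.27 = 4.98 J/s
B: 13.3/11.2 = 1.19 J/s
G: 3.84/4.26 = 0.901 J/s
C: 9.35/12.8 = 0.73 J/s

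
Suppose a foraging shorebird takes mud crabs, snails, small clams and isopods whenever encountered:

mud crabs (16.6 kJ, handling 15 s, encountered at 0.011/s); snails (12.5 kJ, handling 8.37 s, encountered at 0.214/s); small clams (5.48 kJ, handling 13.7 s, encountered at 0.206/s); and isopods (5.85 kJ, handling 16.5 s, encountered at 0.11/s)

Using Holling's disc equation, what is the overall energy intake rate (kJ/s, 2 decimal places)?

R = Σλ_iE_i / (1 + Σλ_ih_i)
Numerator: 0.011×16.6 + 0.214×12.5 + 0.206×5.48 + 0.11×5.85 = 4.63
Denominator: 1 + 0.011×15 + 0.214×8.37 + 0.206×13.7 + 0.11×16.5 = 7.593
R = 4.63/7.593 = 0.6097 kJ/s

0.61 kJ/s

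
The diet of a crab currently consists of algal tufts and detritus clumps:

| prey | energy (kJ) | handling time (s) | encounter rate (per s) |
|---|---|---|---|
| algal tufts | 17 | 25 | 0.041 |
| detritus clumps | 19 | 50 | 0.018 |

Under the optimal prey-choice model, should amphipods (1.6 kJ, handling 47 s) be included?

No

Current rate: (0.041×17 + 0.018×19)/(1 + 0.041×25 + 0.018×50) = 0.3552 kJ/s.
amphipods: E/h = 1.6/47 = 0.03404 kJ/s.
0.03404 < 0.3552, so adding amphipods would lower the average — exclude it.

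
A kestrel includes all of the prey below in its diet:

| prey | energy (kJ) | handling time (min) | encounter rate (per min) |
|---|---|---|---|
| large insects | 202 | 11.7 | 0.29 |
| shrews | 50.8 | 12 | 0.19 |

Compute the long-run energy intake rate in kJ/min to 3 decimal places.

R = Σλ_iE_i / (1 + Σλ_ih_i)
Numerator: 0.29×202 + 0.19×50.8 = 68.23
Denominator: 1 + 0.29×11.7 + 0.19×12 = 6.673
R = 68.23/6.673 = 10.23 kJ/min

10.225 kJ/min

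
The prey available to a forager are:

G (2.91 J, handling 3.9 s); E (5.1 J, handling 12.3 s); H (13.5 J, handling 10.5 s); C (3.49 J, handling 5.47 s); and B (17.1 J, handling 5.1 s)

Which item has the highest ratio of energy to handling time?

Profitability E/h (J/s): G = 2.91/3.9 = 0.746, E = 5.1/12.3 = 0.415, H = 13.5/10.5 = 1.29, C = 3.49/5.47 = 0.638, B = 17.1/5.1 = 3.35.
Ranked: B > H > G > C > E.

B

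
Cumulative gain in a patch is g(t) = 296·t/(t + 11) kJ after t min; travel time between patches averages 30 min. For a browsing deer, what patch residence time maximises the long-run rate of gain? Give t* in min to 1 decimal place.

Optimal t* satisfies g'(t*) = g(t*)/(T + t*).
g'(t) = 296·11/(t + 11)². Setting 296·11/(t+11)² = 296t/[(t+11)(30+t)] gives 11(30+t) = t(t+11), so t² = 11×30 = 330.
t* = √330 = 18.17 min.

18.2 min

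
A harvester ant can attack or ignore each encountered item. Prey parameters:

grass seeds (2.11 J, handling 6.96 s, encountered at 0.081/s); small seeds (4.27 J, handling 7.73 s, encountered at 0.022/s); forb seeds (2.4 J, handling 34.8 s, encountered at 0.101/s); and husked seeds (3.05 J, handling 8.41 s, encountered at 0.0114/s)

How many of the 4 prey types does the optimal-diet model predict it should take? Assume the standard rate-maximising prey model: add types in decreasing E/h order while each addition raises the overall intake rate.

3

Rank by E/h (J/s): small seeds 0.552, husked seeds 0.363, grass seeds 0.303, forb seeds 0.069. Include each in turn until the next type's E/h falls below the running intake rate.
Rate on top 1: 0.08029. husked seeds: 0.363 > 0.08029 → include.
Rate on top 2: 0.1017. grass seeds: 0.303 > 0.1017 → include.
Rate on top 3: 0.1638. forb seeds: 0.069 < 0.1638 → exclude; stop.
Optimal diet: small seeds, husked seeds, grass seeds — 3 of 4 types.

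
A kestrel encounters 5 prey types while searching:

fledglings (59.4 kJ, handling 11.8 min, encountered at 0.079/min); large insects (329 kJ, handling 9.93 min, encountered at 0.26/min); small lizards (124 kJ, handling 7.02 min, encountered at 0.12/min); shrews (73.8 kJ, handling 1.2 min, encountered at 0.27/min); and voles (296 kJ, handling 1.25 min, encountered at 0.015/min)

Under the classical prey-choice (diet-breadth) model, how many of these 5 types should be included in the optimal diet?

Rank by E/h (kJ/min): voles 237, shrews 61.5, large insects 33.1, small lizards 17.7, fledglings 5.03. Include each in turn until the next type's E/h falls below the running intake rate.
Rate on top 1: 4.358. shrews: 61.5 > 4.358 → include.
Rate on top 2: 18.15. large insects: 33.1 > 18.15 → include.
Rate on top 3: 28. small lizards: 17.7 < 28 → exclude; stop.
Optimal diet: voles, shrews, large insects — 3 of 5 types.

3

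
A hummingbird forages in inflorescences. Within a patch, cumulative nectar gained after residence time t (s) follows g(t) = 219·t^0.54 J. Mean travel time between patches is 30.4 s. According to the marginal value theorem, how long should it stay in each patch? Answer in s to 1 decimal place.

Optimal t* satisfies g'(t*) = g(t*)/(T + t*).
g'(t) = 0.54·219·t^-0.46. Setting 0.54·219·t^-0.46 = 219·t^0.54/(30.4+t) gives 0.54(30.4+t) = t, so 0.46·t = 0.54×30.4.
t* = 0.54×30.4/0.46 = 35.69 s.

35.7 s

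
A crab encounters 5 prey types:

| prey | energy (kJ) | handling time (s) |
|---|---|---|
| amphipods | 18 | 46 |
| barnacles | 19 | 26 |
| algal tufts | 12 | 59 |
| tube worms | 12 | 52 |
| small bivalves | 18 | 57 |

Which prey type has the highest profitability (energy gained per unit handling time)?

barnacles

Profitability E/h (kJ/s): amphipods = 18/46 = 0.391, barnacles = 19/26 = 0.731, algal tufts = 12/59 = 0.203, tube worms = 12/52 = 0.231, small bivalves = 18/57 = 0.316.
Ranked: barnacles > amphipods > small bivalves > tube worms > algal tufts.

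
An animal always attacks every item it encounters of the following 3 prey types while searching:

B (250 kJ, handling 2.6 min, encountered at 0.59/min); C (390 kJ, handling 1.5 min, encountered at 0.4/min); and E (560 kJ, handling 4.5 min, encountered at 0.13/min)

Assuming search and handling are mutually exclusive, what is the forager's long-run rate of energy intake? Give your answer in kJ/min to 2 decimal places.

101.18 kJ/min

R = Σλ_iE_i / (1 + Σλ_ih_i)
Numerator: 0.59×250 + 0.4×390 + 0.13×560 = 376.3
Denominator: 1 + 0.59×2.6 + 0.4×1.5 + 0.13×4.5 = 3.719
R = 376.3/3.719 = 101.2 kJ/min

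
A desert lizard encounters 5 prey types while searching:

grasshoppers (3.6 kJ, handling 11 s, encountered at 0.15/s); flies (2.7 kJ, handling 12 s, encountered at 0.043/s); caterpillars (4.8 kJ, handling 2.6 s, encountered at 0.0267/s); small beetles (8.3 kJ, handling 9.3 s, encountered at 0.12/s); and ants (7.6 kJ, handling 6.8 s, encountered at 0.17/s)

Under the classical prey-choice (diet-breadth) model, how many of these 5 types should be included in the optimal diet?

Profitabilities (E/h, kJ/s): caterpillars 1.85, ants 1.12, small beetles 0.892, grasshoppers 0.327, flies 0.225. Add prey in this order while the next type's profitability exceeds the intake rate on those already taken.
Rate on top 1: 0.1198. ants: 1.12 > 0.1198 → include.
Rate on top 2: 0.6382. small beetles: 0.892 > 0.6382 → include.
Rate on top 3: 0.7231. grasshoppers: 0.327 < 0.7231 → exclude; stop.
Optimal diet: caterpillars, ants, small beetles — 3 of 5 types.

3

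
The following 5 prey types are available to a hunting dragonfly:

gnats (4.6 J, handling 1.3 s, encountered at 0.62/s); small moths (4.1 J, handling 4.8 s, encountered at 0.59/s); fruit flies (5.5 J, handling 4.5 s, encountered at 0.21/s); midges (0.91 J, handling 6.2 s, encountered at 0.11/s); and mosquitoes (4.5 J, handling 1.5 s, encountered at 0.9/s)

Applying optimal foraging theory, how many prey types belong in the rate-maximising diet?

Rank by E/h (J/s): gnats 3.54, mosquitoes 3, fruit flies 1.22, small moths 0.854, midges 0.147. Include each in turn until the next type's E/h falls below the running intake rate.
Rate on top 1: 1.579. mosquitoes: 3 > 1.579 → include.
Rate on top 2: 2.187. fruit flies: 1.22 < 2.187 → exclude; stop.
Optimal diet: gnats, mosquitoes — 2 of 5 types.

2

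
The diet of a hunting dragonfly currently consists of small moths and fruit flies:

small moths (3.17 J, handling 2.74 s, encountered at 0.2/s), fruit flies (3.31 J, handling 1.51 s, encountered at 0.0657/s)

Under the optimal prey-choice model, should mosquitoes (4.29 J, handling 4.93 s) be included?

Yes

Intake rate on the current diet: R = (0.2×3.17 + 0.0657×3.31) / (1 + 0.2×2.74 + 0.0657×1.51) = 0.8515/1.647 = 0.5169 J/s.
mosquitoes: E/h = 4.29/4.93 = 0.8702 J/s.
Since 0.8702 > R, including mosquitoes increases the long-run rate.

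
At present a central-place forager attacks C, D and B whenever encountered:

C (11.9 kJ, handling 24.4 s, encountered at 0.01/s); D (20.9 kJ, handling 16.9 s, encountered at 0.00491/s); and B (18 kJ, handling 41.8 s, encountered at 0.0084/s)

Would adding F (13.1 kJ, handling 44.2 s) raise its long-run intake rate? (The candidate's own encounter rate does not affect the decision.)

On C, D and B alone, R = ΣλE/(1+Σλh) = 0.3728/1.678 = 0.2222 kJ/s.
Profitability of F: 13.1/44.2 = 0.2964 kJ/s.
Since 0.2964 > R, including F increases the long-run rate.

Yes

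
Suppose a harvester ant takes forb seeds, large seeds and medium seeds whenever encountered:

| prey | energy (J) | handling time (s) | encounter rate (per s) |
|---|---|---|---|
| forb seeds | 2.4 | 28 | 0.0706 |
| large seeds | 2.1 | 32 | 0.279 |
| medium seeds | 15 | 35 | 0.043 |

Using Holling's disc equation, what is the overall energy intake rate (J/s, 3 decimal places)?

R = Σλ_iE_i / (1 + Σλ_ih_i)
Numerator: 0.0706×2.4 + 0.279×2.1 + 0.043×15 = 1.4
Denominator: 1 + 0.0706×28 + 0.279×32 + 0.043×35 = 13.41
R = 1.4/13.41 = 0.1044 J/s

0.104 J/s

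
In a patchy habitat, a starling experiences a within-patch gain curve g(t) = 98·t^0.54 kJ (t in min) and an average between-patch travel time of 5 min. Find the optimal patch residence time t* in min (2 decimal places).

5.87 min

Maximise g(t)/(T+t): set derivative to zero → g'(t)(T+t) = g(t).
g'(t) = 0.54·98·t^-0.46. Setting 0.54·98·t^-0.46 = 98·t^0.54/(5+t) gives 0.54(5+t) = t, so 0.46·t = 0.54×5.
t* = 0.54×5/0.46 = 5.87 min.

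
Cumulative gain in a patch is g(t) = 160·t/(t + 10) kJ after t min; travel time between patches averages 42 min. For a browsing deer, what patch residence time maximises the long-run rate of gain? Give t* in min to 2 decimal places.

Maximise g(t)/(T+t): set derivative to zero → g'(t)(T+t) = g(t).
g'(t) = 160·10/(t + 10)². Setting 160·10/(t+10)² = 160t/[(t+10)(42+t)] gives 10(42+t) = t(t+10), so t² = 10×42 = 420.
t* = √420 = 20.49 min.

20.49 min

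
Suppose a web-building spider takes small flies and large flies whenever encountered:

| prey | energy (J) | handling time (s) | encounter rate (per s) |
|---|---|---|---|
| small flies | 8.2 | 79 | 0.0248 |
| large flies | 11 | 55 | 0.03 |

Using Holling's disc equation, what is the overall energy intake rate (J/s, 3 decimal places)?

R = (0.0248×8.2 + 0.03×11) / (1 + 0.0248×79 + 0.03×55) = 0.5334/4.609 = 0.1157 J/s.

0.116 J/s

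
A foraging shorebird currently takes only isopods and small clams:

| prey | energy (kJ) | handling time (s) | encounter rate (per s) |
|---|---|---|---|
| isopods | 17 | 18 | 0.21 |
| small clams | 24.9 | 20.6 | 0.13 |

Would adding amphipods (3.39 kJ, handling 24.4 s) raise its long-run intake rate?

No

Intake rate on the current diet: R = (0.21×17 + 0.13×24.9) / (1 + 0.21×18 + 0.13×20.6) = 6.807/7.458 = 0.9127 kJ/s.
amphipods: E/h = 3.39/24.4 = 0.1389 kJ/s.
0.1389 < 0.9127, so adding amphipods would lower the average — exclude it.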